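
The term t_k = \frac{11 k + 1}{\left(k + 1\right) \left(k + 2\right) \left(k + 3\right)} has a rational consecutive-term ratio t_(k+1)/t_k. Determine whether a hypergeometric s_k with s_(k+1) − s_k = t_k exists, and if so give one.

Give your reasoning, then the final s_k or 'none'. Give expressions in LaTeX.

s_k = \frac{k \left(3 k - 2\right)}{\left(k + 1\right) \left(k + 2\right)}

r(k) = (k + 1)*(11*k + 12)/((k + 4)*(11*k + 1)) after simplifying.
Normal form (A,B,C) = (k + 1, k + 4, k + 1/11).
Solve (k + 1)·f(k+1) − (k + 3)·f(k) = k + 1/11.
Degrees (1,1,1) ⇒ d ≤ 2.
Match coefficients ⇒ f(k) = k*(3*k - 2)/11.
Then R = B(k−1)f/C = k*(k + 3)*(3*k - 2)/(11*k + 1), so s_k = R(k)·t_k = k*(3*k - 2)/((k + 1)*(k + 2)).
Check: Δs_k = (11*k + 1)/(k**3 + 6*k**2 + 11*k + 6). ✓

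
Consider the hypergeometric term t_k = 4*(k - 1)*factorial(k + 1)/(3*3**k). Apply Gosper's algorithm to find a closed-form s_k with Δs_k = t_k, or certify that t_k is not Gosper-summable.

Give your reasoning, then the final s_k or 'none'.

s_k = 4*factorial(k + 1)/3**k

Step 1: r(k) = k*(k + 2)/(3*(k - 1)).
Normal form (A,B,C) = (k/3 + 2/3, 1, k - 1).
Set up (k/3 + 2/3)·f(k+1) − (1)·f(k) − (k - 1) = 0.
From deg A=1, deg B=0, deg C=1: d=0.
Coefficient equations give f(k) = 3.
R(k) = B(k−1)·f(k)/C(k) = 3/(k - 1); s_k = R·t_k = 4*factorial(k + 1)/3**k.
Δs = 4*(k - 1)*factorial(k + 1)/(3*3**k), as required.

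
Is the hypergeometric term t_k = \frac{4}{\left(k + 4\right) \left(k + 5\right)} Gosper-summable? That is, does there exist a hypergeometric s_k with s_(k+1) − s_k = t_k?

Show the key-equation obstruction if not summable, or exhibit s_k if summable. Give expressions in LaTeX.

Yes. s_k = \frac{k}{k + 4}.

Compute t_(k+1)/t_k: get (k + 4)/(k + 6).
A = k + 4, B = k + 6, C = 1.
Solve (k + 4)·f(k+1) − (k + 5)·f(k) = 1.
Degrees (1,1,0) ⇒ d ≤ 1.
Solving with deg f ≤ 1: f(k) = k/4.
Get s_k = R·t_k = k/(k + 4) with R(k) = B(k−1)f(k)/C(k) = k*(k + 5)/4.
s_(k+1) − s_k = 4/(k**2 + 9*k + 20) = t_k.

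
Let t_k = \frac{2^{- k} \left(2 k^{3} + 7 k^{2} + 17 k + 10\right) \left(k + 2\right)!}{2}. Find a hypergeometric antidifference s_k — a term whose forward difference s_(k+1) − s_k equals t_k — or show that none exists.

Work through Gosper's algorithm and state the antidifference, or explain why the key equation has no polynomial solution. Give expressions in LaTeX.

r(k) = (2*k**4 + 19*k**3 + 76*k**2 + 147*k + 108)/(2*(2*k**3 + 7*k**2 + 17*k + 10)) after simplifying.
Factor: A=k/2 + 3/2; B=1; C=k**3 + 7*k**2/2 + 17*k/2 + 5.
Need (k/2 + 3/2)·f(k+1) − (1)·f(k) = k**3 + 7*k**2/2 + 17*k/2 + 5.
From deg A=1, deg B=0, deg C=3: d=2.
Solve for f: f(k) = 2*k**2 + k + 1 (degree 2 ≤ 2).
So s_k = (B(k−1)f/C)·t_k = (2*(2*k**2 + k + 1)/(2*k**3 + 7*k**2 + 17*k + 10))·t_k = (2*k**2 + k + 1)*factorial(k + 2)/2**k.
Δs = (2*k**3 + 7*k**2 + 17*k + 10)*factorial(k + 2)/(2*2**k), as required.

s_k = 2^{- k} \left(2 k^{2} + k + 1\right) \left(k + 2\right)!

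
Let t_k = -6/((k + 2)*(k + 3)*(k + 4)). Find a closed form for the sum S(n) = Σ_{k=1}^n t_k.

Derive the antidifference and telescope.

The ratio is (k + 2)/(k + 5).
Normal form (A,B,C) = (k + 2, k + 5, 1).
Set up (k + 2)·f(k+1) − (k + 4)·f(k) − (1) = 0.
From deg A=1, deg B=1, deg C=0: d=2.
Coefficient equations give f(k) = k*(k + 5)/12.
Then R = B(k−1)f/C = k*(k + 4)*(k + 5)/12, so s_k = R(k)·t_k = k*(-k - 5)/(2*(k + 2)*(k + 3)).
Δs = -6/(k**3 + 9*k**2 + 26*k + 24), as required.
Σ_(k=1)^n t_k = s_(n+1) − s_(1) = ((-n**2 - 7*n - 6)/(2*(n**2 + 7*n + 12))) − (-1/4), i.e. n*(-n - 7)/(4*(n**2 + 7*n + 12)).

S(n) = n*(-n - 7)/(4*(n**2 + 7*n + 12))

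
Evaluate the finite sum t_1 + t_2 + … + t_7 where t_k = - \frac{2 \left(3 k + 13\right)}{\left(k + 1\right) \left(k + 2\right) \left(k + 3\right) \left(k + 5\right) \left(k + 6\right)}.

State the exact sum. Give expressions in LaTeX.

Ratio r(k) = (k + 1)*(k + 5)*(3*k + 16)/((k + 4)*(k + 7)*(3*k + 13)).
Gosper form: A/B · C(k+1)/C(k) with A=k + 1, B=k + 7, C=k**2 + 25*k/3 + 52/3.
Solve (k + 1)·f(k+1) − (k + 6)·f(k) = k**2 + 25*k/3 + 52/3.
From deg A=1, deg B=1, deg C=2: d=5.
A polynomial solution: f(k) = k*(k + 3)*(k + 4)*(k**2 + 8*k + 17)/30.
Certificate R = B(k−1)f/C = k*(k + 3)*(k + 6)*(k**2 + 8*k + 17)/(10*(3*k + 13)) gives s_k = k*(-k**2 - 8*k - 17)/(5*(k**3 + 8*k**2 + 17*k + 10)).
s_(k+1) − s_k = 2*(-3*k - 13)/(k**5 + 17*k**4 + 107*k**3 + 307*k**2 + 396*k + 180) = t_k.
Sum = s_(8) − s_(1); s_(8) = -116/585, s_(1) = -13/90 ⇒ -7/130.

Σ = -7/130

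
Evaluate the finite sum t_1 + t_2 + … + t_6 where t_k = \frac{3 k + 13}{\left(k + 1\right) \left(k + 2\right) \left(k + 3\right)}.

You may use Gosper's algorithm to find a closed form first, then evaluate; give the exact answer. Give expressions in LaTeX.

r(k) = (k + 1)*(3*k + 16)/((k + 4)*(3*k + 13)) after simplifying.
A = k + 1, B = k + 4, C = k + 13/3.
Key eq: (k + 1)·f(k+1) = (k + 3)·f(k) + (k + 13/3).
Degrees (1,1,1) ⇒ d ≤ 2.
Solve for f: f(k) = k*(4*k + 9)/3 (degree 2 ≤ 2).
Get s_k = R·t_k = k*(4*k + 9)/((k + 1)*(k + 2)) with R(k) = B(k−1)f(k)/C(k) = k*(k + 3)*(4*k + 9)/(3*k + 13).
s_(k+1) − s_k = (3*k + 13)/(k**3 + 6*k**2 + 11*k + 6) = t_k.
Telescoping: Σ = s_(7) − s_(1) = 259/72 − (13/6) = 103/72.

Σ = 103/72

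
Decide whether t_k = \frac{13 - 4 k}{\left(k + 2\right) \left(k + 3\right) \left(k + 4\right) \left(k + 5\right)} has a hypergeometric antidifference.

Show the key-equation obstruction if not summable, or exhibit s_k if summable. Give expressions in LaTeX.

r(k) = (k + 2)*(4*k - 9)/((k + 6)*(4*k - 13)) after simplifying.
Take A(k)=k + 2, B(k)=k + 6, C(k)=k - 13/4.
Key eq: (k + 2)·f(k+1) = (k + 5)·f(k) + (k - 13/4).
Bound: deg f ≤ 3.
Solve for f: f(k) = -k*(k**2 + 9*k + 42)/32 (degree 3 ≤ 3).
R(k) = B(k−1)·f(k)/C(k) = -k*(k + 5)*(k**2 + 9*k + 42)/(8*(4*k - 13)); s_k = R·t_k = k*(k**2 + 9*k + 42)/(8*(k + 2)*(k + 3)*(k + 4)).
Verify: (13 - 4*k)/(k**4 + 14*k**3 + 71*k**2 + 154*k + 120) matches t_k.

Yes. s_k = \frac{k \left(k^{2} + 9 k + 42\right)}{8 \left(k + 2\right) \left(k + 3\right) \left(k + 4\right)}.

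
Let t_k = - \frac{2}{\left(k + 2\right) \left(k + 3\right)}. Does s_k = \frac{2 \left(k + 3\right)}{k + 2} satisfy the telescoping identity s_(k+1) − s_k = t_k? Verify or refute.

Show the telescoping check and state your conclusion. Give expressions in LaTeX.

s_(k+1) = 2*(k + 4)/(k + 3)
s_(k+1) − s_k = -2/(k**2 + 5*k + 6)
(s_(k+1) − s_k) − t_k = 0

valid (s_(k+1) − s_k reduces to t_k)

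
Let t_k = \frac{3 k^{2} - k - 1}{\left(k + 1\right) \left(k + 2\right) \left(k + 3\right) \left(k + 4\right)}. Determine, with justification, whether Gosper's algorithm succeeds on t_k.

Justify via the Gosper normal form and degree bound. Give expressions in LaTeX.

Ratio r(k) = (k + 1)*(k - 3*(k + 1)**2 + 2)/((k + 5)*(-3*k**2 + k + 1)).
Take A(k)=k + 1, B(k)=k + 5, C(k)=k**2 - k/3 - 1/3.
Solve (k + 1)·f(k+1) − (k + 4)·f(k) = k**2 - k/3 - 1/3.
Bound: deg f ≤ 3.
A polynomial solution: f(k) = k*(k**2 - 3*k - 1)/9.
Then R = B(k−1)f/C = k*(k + 4)*(k**2 - 3*k - 1)/(3*(3*k**2 - k - 1)), so s_k = R(k)·t_k = k*(k**2 - 3*k - 1)/(3*(k + 1)*(k + 2)*(k + 3)).
s_(k+1) − s_k = (3*k**2 - k - 1)/(k**4 + 10*k**3 + 35*k**2 + 50*k + 24) = t_k.

Yes. s_k = \frac{k \left(k^{2} - 3 k - 1\right)}{3 \left(k + 1\right) \left(k + 2\right) \left(k + 3\right)}.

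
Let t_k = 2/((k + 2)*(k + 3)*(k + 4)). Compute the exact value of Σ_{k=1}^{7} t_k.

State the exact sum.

Σ = 49/660

Ratio r(k) = (k + 2)/(k + 5).
A = k + 2, B = k + 5, C = 1.
Solve (k + 2)·f(k+1) − (k + 4)·f(k) = 1.
From deg A=1, deg B=1, deg C=0: d=2.
Match coefficients ⇒ f(k) = k*(k + 5)/12.
So s_k = (B(k−1)f/C)·t_k = (k*(k + 4)*(k + 5)/12)·t_k = k*(k + 5)/(6*(k + 2)*(k + 3)).
Verify: 2/(k**3 + 9*k**2 + 26*k + 24) matches t_k.
Σ_(k=1)^(7) t_k = s_(8) − s_(1) = 26/165 − (1/12) = 49/660.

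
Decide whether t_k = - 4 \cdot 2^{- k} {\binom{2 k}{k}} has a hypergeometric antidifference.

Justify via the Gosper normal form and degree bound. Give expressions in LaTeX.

Step 1: r(k) = (2*k + 1)/(k + 1).
Gosper form: A/B · C(k+1)/C(k) with A=2*k + 1, B=k + 1, C=1.
Solve (2*k + 1)·f(k+1) − (k)·f(k) = 1.
Degrees (1,1,0) ⇒ d ≤ -1.
Negative degree bound (-1): no f exists, t_k not Gosper-summable.

No. Not Gosper-summable.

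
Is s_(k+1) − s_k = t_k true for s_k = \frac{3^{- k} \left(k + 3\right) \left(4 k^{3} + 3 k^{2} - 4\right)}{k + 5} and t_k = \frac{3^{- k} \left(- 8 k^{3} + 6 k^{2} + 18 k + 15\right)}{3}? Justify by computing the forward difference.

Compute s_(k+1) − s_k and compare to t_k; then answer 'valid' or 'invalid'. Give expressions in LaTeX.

s_(k+1) = (k + 4)*(4*(k + 1)**3 + 3*(k + 1)**2 - 4)/(3*3**k*(k + 6))
s_(k+1) − s_k = (-8*k**5 - 66*k**4 - 64*k**3 + 315*k**2 + 495*k + 276)/(3*3**k*(k**2 + 11*k + 30))
(s_(k+1) − s_k) − t_k = 2*(8*k**4 + 46*k**3 - 39*k**2 - 105*k - 87)/(3*3**k*(k**2 + 11*k + 30))

Invalid: residual \frac{2 \cdot 3^{- k} \left(8 k^{4} + 46 k^{3} - 39 k^{2} - 105 k - 87\right)}{3 \left(k^{2} + 11 k + 30\right)} ≠ 0.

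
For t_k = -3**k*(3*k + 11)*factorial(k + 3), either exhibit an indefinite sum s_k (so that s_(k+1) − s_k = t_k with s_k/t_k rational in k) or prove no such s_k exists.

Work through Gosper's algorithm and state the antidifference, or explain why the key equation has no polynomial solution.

s_k = -3**k*factorial(k + 3)

t_(k+1)/t_k = 3*(k + 4)*(3*k + 14)/(3*k + 11).
Factor: A=3*k + 12; B=1; C=k + 11/3.
Set up (3*k + 12)·f(k+1) − (1)·f(k) − (k + 11/3) = 0.
d = 0 from the (1,0,1) case.
Solve for f: f(k) = 1/3 (degree 0 ≤ 0).
Certificate R = B(k−1)f/C = 1/(3*k + 11) gives s_k = -3**k*factorial(k + 3).
Verify: -3**k*(3*k + 11)*factorial(k + 3) matches t_k.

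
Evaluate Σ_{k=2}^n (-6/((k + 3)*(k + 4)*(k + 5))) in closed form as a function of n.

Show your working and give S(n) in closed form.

The ratio is (k + 3)/(k + 6).
Normal form (A,B,C) = (k + 3, k + 6, 1).
Set up (k + 3)·f(k+1) − (k + 5)·f(k) − (1) = 0.
deg f ≤ 2 (via 1,1,0).
Solve for f: f(k) = k*(k + 7)/24 (degree 2 ≤ 2).
So s_k = (B(k−1)f/C)·t_k = (k*(k + 5)*(k + 7)/24)·t_k = k*(-k - 7)/(4*(k + 3)*(k + 4)).
Verify: -6/(k**3 + 12*k**2 + 47*k + 60) matches t_k.
Σ_(k=2)^n t_k = s_(n+1) − s_(2) = ((-n**2 - 9*n - 8)/(4*(n**2 + 9*n + 20))) − (-3/20), i.e. (-n**2 - 9*n + 10)/(10*(n**2 + 9*n + 20)).

S(n) = (-n**2 - 9*n + 10)/(10*(n**2 + 9*n + 20))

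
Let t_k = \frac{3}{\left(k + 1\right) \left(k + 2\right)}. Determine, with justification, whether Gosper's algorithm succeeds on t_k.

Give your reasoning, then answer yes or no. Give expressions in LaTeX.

Yes. s_k = \frac{3 k}{k + 1}.

Compute t_(k+1)/t_k: get (k + 1)/(k + 3).
Gosper form: A/B · C(k+1)/C(k) with A=k + 1, B=k + 3, C=1.
Key eq: (k + 1)·f(k+1) = (k + 2)·f(k) + (1).
From deg A=1, deg B=1, deg C=0: d=1.
Coefficient equations give f(k) = k.
R(k) = B(k−1)·f(k)/C(k) = k*(k + 2); s_k = R·t_k = 3*k/(k + 1).
Verify: 3/(k**2 + 3*k + 2) matches t_k.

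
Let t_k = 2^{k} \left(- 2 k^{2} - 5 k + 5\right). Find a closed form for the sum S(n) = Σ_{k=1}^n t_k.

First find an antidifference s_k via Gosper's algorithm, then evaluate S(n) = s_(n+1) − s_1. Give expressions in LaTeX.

S(n) = - 4 \cdot 2^{n} n^{2} - 2 \cdot 2^{n} n + 8 \cdot 2^{n} - 8

Step 1: r(k) = 2*(5*k + 2*(k + 1)**2)/(2*k**2 + 5*k - 5).
Factor: A=2; B=1; C=k**2 + 5*k/2 - 5/2.
f must satisfy (2)·f(k+1) − (1)·f(k) = k**2 + 5*k/2 - 5/2.
From deg A=0, deg B=0, deg C=2: d=2.
A polynomial solution: f(k) = (2*k**2 - 3*k - 3)/2.
Then R = B(k−1)f/C = (2*k**2 - 3*k - 3)/(2*k**2 + 5*k - 5), so s_k = R(k)·t_k = 2**k*(-2*k**2 + 3*k + 3).
Verify: 2**k*(-2*k**2 - 5*k + 5) matches t_k.
Σ_(k=1)^n t_k = s_(n+1) − s_(1) = (2**(n + 1)*(-2*n**2 - n + 4)) − (8), i.e. -4*2**n*n**2 - 2*2**n*n + 8*2**n - 8.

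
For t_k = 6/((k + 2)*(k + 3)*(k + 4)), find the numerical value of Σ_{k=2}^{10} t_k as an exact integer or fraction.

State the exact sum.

Step 1: r(k) = (k + 2)/(k + 5).
So A=k + 2 and B=k + 5, with C=1.
f must satisfy (k + 2)·f(k+1) − (k + 4)·f(k) = 1.
From deg A=1, deg B=1, deg C=0: d=2.
Solving with deg f ≤ 2: f(k) = k*(k + 5)/12.
R(k) = B(k−1)·f(k)/C(k) = k*(k + 4)*(k + 5)/12; s_k = R·t_k = k*(k + 5)/(2*(k + 2)*(k + 3)).
s_(k+1) − s_k = 6/(k**3 + 9*k**2 + 26*k + 24) = t_k.
Telescoping: Σ = s_(11) − s_(2) = 44/91 − (7/20) = 243/1820.

Σ = 243/1820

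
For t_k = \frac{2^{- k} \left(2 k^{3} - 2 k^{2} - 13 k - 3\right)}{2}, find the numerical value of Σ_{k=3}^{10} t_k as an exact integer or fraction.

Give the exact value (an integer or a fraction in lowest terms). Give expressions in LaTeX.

Compute t_(k+1)/t_k: get (2*k**3 + 4*k**2 - 11*k - 16)/(2*(2*k**3 - 2*k**2 - 13*k - 3)).
Take A(k)=1/2, B(k)=1, C(k)=k**3 - k**2 - 13*k/2 - 3/2.
Set up (1/2)·f(k+1) − (1)·f(k) − (k**3 - k**2 - 13*k/2 - 3/2) = 0.
d = 3 from the (0,0,3) case.
Coefficient equations give f(k) = -2*k**3 - 4*k**2 - k - 4.
So s_k = (B(k−1)f/C)·t_k = (-2*(2*k**3 + 4*k**2 + k + 4)/(2*k**3 - 2*k**2 - 13*k - 3))·t_k = (-2*k**3 - 4*k**2 - k - 4)/2**k.
Δs = (2*k**3 - 2*k**2 - 13*k - 3)/(2*2**k), as required.
Evaluate s at k=11 and k=3: -3161/2048 and -97/8; difference 21671/2048.

Σ = 21671/2048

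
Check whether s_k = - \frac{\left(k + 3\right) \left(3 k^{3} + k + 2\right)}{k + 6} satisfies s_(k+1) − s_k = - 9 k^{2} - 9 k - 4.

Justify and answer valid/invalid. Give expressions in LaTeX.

Invalid: residual \frac{3 \left(6 k^{3} + 63 k^{2} + 57 k + 22\right)}{k^{2} + 13 k + 42} ≠ 0.

s_(k+1) = -(k + 4)*(k + 3*(k + 1)**3 + 3)/(k + 7)
s_(k+1) − s_k = (-9*k**4 - 108*k**3 - 310*k**2 - 259*k - 102)/(k**2 + 13*k + 42)
(s_(k+1) − s_k) − t_k = 3*(6*k**3 + 63*k**2 + 57*k + 22)/(k**2 + 13*k + 42)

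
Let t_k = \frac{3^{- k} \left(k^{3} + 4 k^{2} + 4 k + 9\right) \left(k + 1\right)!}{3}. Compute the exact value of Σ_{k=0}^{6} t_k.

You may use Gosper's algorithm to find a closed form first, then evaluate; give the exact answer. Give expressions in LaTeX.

The ratio is (k**4 + 9*k**3 + 29*k**2 + 48*k + 36)/(3*(k**3 + 4*k**2 + 4*k + 9)).
A = k/3 + 2/3, B = 1, C = k**3 + 4*k**2 + 4*k + 9.
Need (k/3 + 2/3)·f(k+1) − (1)·f(k) = k**3 + 4*k**2 + 4*k + 9.
Degrees (1,0,3) ⇒ d ≤ 2.
Coefficient equations give f(k) = 3*(k**2 + 3*k - 1).
Then R = B(k−1)f/C = 3*(k**2 + 3*k - 1)/(k**3 + 4*k**2 + 4*k + 9), so s_k = R(k)·t_k = (k**2 + 3*k - 1)*factorial(k + 1)/3**k.
Verify: (k**3 + 4*k**2 + 4*k + 9)*factorial(k + 1)/(3*3**k) matches t_k.
Σ_(k=0)^(6) t_k = s_(7) − s_(0) = 103040/81 − (-1) = 103121/81.

Σ = 103121/81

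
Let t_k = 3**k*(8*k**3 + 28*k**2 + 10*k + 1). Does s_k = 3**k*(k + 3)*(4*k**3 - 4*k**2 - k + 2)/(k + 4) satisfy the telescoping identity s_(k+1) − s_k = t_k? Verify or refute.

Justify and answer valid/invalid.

s_(k+1) = 3**(k + 1)*(4*k**4 + 24*k**3 + 35*k**2 + 13*k + 4)/(k + 5)
s_(k+1) − s_k = 3**k*(8*k**5 + 92*k**4 + 366*k**3 + 525*k**2 + 167*k + 18)/(k**2 + 9*k + 20)
(s_(k+1) − s_k) − t_k = 3**k*(-8*k**4 - 56*k**3 - 126*k**2 - 42*k - 2)/(k**2 + 9*k + 20)

Invalid: residual 3**k*(-8*k**4 - 56*k**3 - 126*k**2 - 42*k - 2)/(k**2 + 9*k + 20) ≠ 0.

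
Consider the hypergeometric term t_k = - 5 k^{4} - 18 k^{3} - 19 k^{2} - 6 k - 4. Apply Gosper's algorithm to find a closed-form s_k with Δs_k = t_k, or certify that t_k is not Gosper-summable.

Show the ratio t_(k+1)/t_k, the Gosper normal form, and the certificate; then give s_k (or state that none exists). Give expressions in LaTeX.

r(k) = (5*k**4 + 38*k**3 + 103*k**2 + 118*k + 52)/(5*k**4 + 18*k**3 + 19*k**2 + 6*k + 4) after simplifying.
Factor: A=1; B=1; C=k**4 + 18*k**3/5 + 19*k**2/5 + 6*k/5 + 4/5.
Set up (1)·f(k+1) − (1)·f(k) − (k**4 + 18*k**3/5 + 19*k**2/5 + 6*k/5 + 4/5) = 0.
From deg A=0, deg B=0, deg C=4: d=5.
A polynomial solution: f(k) = k*(k**4 + 2*k**3 - k**2 - 2*k + 4)/5.
So s_k = (B(k−1)f/C)·t_k = (k*(k**4 + 2*k**3 - k**2 - 2*k + 4)/(5*k**4 + 18*k**3 + 19*k**2 + 6*k + 4))·t_k = k*(-k**4 - 2*k**3 + k**2 + 2*k - 4).
Verify: -5*k**4 - 18*k**3 - 19*k**2 - 6*k - 4 matches t_k.

s_k = k \left(- k^{4} - 2 k^{3} + k^{2} + 2 k - 4\right)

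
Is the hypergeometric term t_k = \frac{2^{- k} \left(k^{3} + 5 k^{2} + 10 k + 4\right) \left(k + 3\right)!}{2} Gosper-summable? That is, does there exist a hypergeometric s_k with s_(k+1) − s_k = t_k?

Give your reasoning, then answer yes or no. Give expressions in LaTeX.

r(k) = (k**4 + 12*k**3 + 55*k**2 + 112*k + 80)/(2*(k**3 + 5*k**2 + 10*k + 4)) after simplifying.
A = k/2 + 2, B = 1, C = k**3 + 5*k**2 + 10*k + 4.
Set up (k/2 + 2)·f(k+1) − (1)·f(k) − (k**3 + 5*k**2 + 10*k + 4) = 0.
From deg A=1, deg B=0, deg C=3: d=2.
Coefficient equations give f(k) = 2*(k - 1)*(k + 2).
So s_k = (B(k−1)f/C)·t_k = (2*(k - 1)*(k + 2)/(k**3 + 5*k**2 + 10*k + 4))·t_k = (k - 1)*(k + 2)*factorial(k + 3)/2**k.
s_(k+1) − s_k = (k**3 + 5*k**2 + 10*k + 4)*factorial(k + 3)/(2*2**k) = t_k.

Yes. s_k = 2^{- k} \left(k - 1\right) \left(k + 2\right) \left(k + 3\right)!.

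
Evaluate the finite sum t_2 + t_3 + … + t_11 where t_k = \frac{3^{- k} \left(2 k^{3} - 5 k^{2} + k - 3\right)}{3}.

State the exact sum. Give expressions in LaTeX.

Σ = 293650/531441

r(k) = (2*k**3 + k**2 - 3*k - 5)/(3*(2*k**3 - 5*k**2 + k - 3)) after simplifying.
Normal form (A,B,C) = (1/3, 1, k**3 - 5*k**2/2 + k/2 - 3/2).
Key eq: (1/3)·f(k+1) = (1)·f(k) + (k**3 - 5*k**2/2 + k/2 - 3/2).
From deg A=0, deg B=0, deg C=3: d=3.
Solving with deg f ≤ 3: f(k) = -3*(k - 1)*(k**2 + 1)/2.
Certificate R = B(k−1)f/C = -3*(k - 1)*(k**2 + 1)/(2*k**3 - 5*k**2 + k - 3) gives s_k = (-k**3 + k**2 - k + 1)/3**k.
Verify: (2*k**3 - 5*k**2 + k - 3)/(3*3**k) matches t_k.
Evaluate s at k=12 and k=2: -1595/531441 and -5/9; difference 293650/531441.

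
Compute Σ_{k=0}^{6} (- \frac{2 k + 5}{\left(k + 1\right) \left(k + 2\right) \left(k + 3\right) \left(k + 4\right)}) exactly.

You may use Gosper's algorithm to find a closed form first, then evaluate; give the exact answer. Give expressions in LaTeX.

t_(k+1)/t_k = (k + 1)*(2*k + 7)/((k + 5)*(2*k + 5)).
Normal form (A,B,C) = (k + 1, k + 5, k + 5/2).
Set up (k + 1)·f(k+1) − (k + 4)·f(k) − (k + 5/2) = 0.
deg f ≤ 3 (via 1,1,1).
Match coefficients ⇒ f(k) = k*(k + 2)*(k + 4)/6.
So s_k = (B(k−1)f/C)·t_k = (k*(k + 2)*(k + 4)**2/(3*(2*k + 5)))·t_k = k*(-k - 4)/(3*(k**2 + 4*k + 3)).
Verify: (-2*k - 5)/(k**4 + 10*k**3 + 35*k**2 + 50*k + 24) matches t_k.
Telescoping: Σ = s_(7) − s_(0) = -77/240 − (0) = -77/240.

Σ = -77/240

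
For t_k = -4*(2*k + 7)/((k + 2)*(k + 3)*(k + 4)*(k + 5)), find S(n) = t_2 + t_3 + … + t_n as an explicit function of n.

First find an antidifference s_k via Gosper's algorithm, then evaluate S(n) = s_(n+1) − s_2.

t_(k+1)/t_k = (k + 2)*(2*k + 9)/((k + 6)*(2*k + 7)).
Take A(k)=k + 2, B(k)=k + 6, C(k)=k + 7/2.
Solve (k + 2)·f(k+1) − (k + 5)·f(k) = k + 7/2.
Degrees (1,1,1) ⇒ d ≤ 3.
Solve for f: f(k) = k*(k + 3)*(k + 6)/16 (degree 3 ≤ 3).
Certificate R = B(k−1)f/C = k*(k + 3)*(k + 5)*(k + 6)/(8*(2*k + 7)) gives s_k = k*(-k - 6)/(2*(k**2 + 6*k + 8)).
Verify: 4*(-2*k - 7)/(k**4 + 14*k**3 + 71*k**2 + 154*k + 120) matches t_k.
s_(n+1) = (-n**2 - 8*n - 7)/(2*(n**2 + 8*n + 15)) and s_(2) = -1/3, so S(n) = (-n**2 - 8*n + 9)/(6*(n**2 + 8*n + 15)).

S(n) = (-n**2 - 8*n + 9)/(6*(n**2 + 8*n + 15))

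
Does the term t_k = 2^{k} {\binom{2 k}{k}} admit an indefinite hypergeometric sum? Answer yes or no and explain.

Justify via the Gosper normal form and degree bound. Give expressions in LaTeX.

The ratio is 4*(2*k + 1)/(k + 1).
Normal form (A,B,C) = (8*k + 4, k + 1, 1).
Solve (8*k + 4)·f(k+1) − (k)·f(k) = 1.
deg f ≤ -1 (via 1,1,0).
d = -1 < 0 ⇒ no nonzero polynomial f; not summable.

No. Not Gosper-summable.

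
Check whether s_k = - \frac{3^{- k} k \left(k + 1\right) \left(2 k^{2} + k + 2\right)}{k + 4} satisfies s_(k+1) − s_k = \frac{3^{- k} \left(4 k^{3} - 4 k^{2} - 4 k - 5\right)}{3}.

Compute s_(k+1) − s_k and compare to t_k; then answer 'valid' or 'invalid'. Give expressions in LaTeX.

s_(k+1) = -(k + 1)*(k + 2)*(k + 2*(k + 1)**2 + 3)/(3*3**k*(k + 5))
s_(k+1) − s_k = 2*(2*k**5 + 10*k**4 - 7*k**3 - 35*k**2 - 40*k - 20)/(3*3**k*(k**2 + 9*k + 20))
(s_(k+1) − s_k) − t_k = (-4*k**4 - 18*k**3 + 17*k**2 + 15*k + 20)/(3**k*(k**2 + 9*k + 20))

Invalid: residual \frac{3^{- k} \left(- 4 k^{4} - 18 k^{3} + 17 k^{2} + 15 k + 20\right)}{k^{2} + 9 k + 20} ≠ 0.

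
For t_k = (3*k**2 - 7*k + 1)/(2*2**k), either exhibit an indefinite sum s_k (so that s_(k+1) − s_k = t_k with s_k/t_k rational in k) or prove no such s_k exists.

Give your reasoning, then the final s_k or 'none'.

Compute t_(k+1)/t_k: get (3*k**2 - k - 3)/(2*(3*k**2 - 7*k + 1)).
A = 1/2, B = 1, C = k**2 - 7*k/3 + 1/3.
Solve (1/2)·f(k+1) − (1)·f(k) = k**2 - 7*k/3 + 1/3.
From deg A=0, deg B=0, deg C=2: d=2.
Coefficient equations give f(k) = -2*(3*k**2 - k + 3)/3.
R(k) = B(k−1)·f(k)/C(k) = -2*(3*k**2 - k + 3)/(3*k**2 - 7*k + 1); s_k = R·t_k = (-3*k**2 + k - 3)/2**k.
s_(k+1) − s_k = (3*k**2 - 7*k + 1)/(2*2**k) = t_k.

s_k = (-3*k**2 + k - 3)/2**k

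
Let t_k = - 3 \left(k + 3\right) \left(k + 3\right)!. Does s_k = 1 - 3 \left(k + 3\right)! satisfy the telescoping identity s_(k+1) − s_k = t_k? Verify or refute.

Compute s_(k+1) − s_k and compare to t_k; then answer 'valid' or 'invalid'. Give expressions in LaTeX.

s_(k+1) = 1 - 3*factorial(k + 4)
s_(k+1) − s_k = -3*(k + 3)*factorial(k + 3)
(s_(k+1) − s_k) − t_k = 0

valid; difference matches t_k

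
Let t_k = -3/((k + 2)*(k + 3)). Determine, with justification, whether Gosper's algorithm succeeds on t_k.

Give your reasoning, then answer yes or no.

Yes. s_k = -3*k/(2*k + 4).

The ratio is (k + 2)/(k + 4).
Take A(k)=k + 2, B(k)=k + 4, C(k)=1.
Solve (k + 2)·f(k+1) − (k + 3)·f(k) = 1.
From deg A=1, deg B=1, deg C=0: d=1.
Match coefficients ⇒ f(k) = k/2.
So s_k = (B(k−1)f/C)·t_k = (k*(k + 3)/2)·t_k = -3*k/(2*k + 4).
s_(k+1) − s_k = -3/(k**2 + 5*k + 6) = t_k.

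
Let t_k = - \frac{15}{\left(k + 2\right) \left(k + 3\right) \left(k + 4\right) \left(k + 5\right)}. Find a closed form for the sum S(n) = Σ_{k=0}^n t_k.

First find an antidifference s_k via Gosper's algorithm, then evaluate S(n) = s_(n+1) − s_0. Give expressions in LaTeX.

S(n) = \frac{5 \left(- n^{3} - 12 n^{2} - 47 n - 36\right)}{24 \left(n^{3} + 12 n^{2} + 47 n + 60\right)}

Compute t_(k+1)/t_k: get (k + 2)/(k + 6).
Take A(k)=k + 2, B(k)=k + 6, C(k)=1.
f must satisfy (k + 2)·f(k+1) − (k + 5)·f(k) = 1.
d = 3 from the (1,1,0) case.
Coefficient equations give f(k) = k*(k**2 + 9*k + 26)/72.
R(k) = B(k−1)·f(k)/C(k) = k*(k + 5)*(k**2 + 9*k + 26)/72; s_k = R·t_k = 5*k*(-k**2 - 9*k - 26)/(24*(k + 2)*(k + 3)*(k + 4)).
s_(k+1) − s_k = -15/(k**4 + 14*k**3 + 71*k**2 + 154*k + 120) = t_k.
Σ_(k=0)^n t_k = s_(n+1) − s_(0) = (5*(-n**3 - 12*n**2 - 47*n - 36)/(24*(n**3 + 12*n**2 + 47*n + 60))) − (0), i.e. 5*(-n**3 - 12*n**2 - 47*n - 36)/(24*(n**3 + 12*n**2 + 47*n + 60)).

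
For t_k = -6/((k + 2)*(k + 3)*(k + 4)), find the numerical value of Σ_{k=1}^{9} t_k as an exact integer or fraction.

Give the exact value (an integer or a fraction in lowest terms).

Σ = -3/13

t_(k+1)/t_k = (k + 2)/(k + 5).
Normal form (A,B,C) = (k + 2, k + 5, 1).
Key eq: (k + 2)·f(k+1) = (k + 4)·f(k) + (1).
From deg A=1, deg B=1, deg C=0: d=2.
Coefficient equations give f(k) = k*(k + 5)/12.
Certificate R = B(k−1)f/C = k*(k + 4)*(k + 5)/12 gives s_k = k*(-k - 5)/(2*(k + 2)*(k + 3)).
Check: Δs_k = -6/(k**3 + 9*k**2 + 26*k + 24). ✓
Evaluate s at k=10 and k=1: -25/52 and -1/4; difference -3/13.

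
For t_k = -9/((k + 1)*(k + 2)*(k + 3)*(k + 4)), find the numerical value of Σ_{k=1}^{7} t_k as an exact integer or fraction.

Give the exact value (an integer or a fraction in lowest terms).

Step 1: r(k) = (k + 1)/(k + 5).
Take A(k)=k + 1, B(k)=k + 5, C(k)=1.
Solve (k + 1)·f(k+1) − (k + 4)·f(k) = 1.
From deg A=1, deg B=1, deg C=0: d=3.
Solving with deg f ≤ 3: f(k) = k*(k**2 + 6*k + 11)/18.
Then R = B(k−1)f/C = k*(k + 4)*(k**2 + 6*k + 11)/18, so s_k = R(k)·t_k = k*(-k**2 - 6*k - 11)/(2*(k + 1)*(k + 2)*(k + 3)).
Δs = -9/(k**4 + 10*k**3 + 35*k**2 + 50*k + 24), as required.
Evaluate s at k=8 and k=1: -82/165 and -3/8; difference -161/1320.

Σ = -161/1320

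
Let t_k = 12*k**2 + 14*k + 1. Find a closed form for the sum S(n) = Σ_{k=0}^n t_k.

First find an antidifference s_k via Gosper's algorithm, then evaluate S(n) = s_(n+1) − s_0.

S(n) = 4*n**3 + 13*n**2 + 10*n + 1

The ratio is (12*k**2 + 38*k + 27)/(12*k**2 + 14*k + 1).
So A=1 and B=1, with C=k**2 + 7*k/6 + 1/12.
Set up (1)·f(k+1) − (1)·f(k) − (k**2 + 7*k/6 + 1/12) = 0.
d = 3 from the (0,0,2) case.
Solve for f: f(k) = k*(4*k**2 + k - 4)/12 (degree 3 ≤ 3).
So s_k = (B(k−1)f/C)·t_k = (k*(4*k**2 + k - 4)/(12*k**2 + 14*k + 1))·t_k = k*(4*k**2 + k - 4).
Verify: 12*k**2 + 14*k + 1 matches t_k.
Evaluate: s_(n+1) = 4*n**3 + 13*n**2 + 10*n + 1; subtract s_(0) = 0 ⇒ S(n) = 4*n**3 + 13*n**2 + 10*n + 1.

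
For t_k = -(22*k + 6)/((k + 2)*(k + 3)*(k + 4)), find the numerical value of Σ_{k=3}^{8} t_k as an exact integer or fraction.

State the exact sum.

Ratio r(k) = (k + 2)*(11*k + 14)/((k + 5)*(11*k + 3)).
Factor: A=k + 2; B=k + 5; C=k + 3/11.
Key eq: (k + 2)·f(k+1) = (k + 4)·f(k) + (k + 3/11).
deg f ≤ 2 (via 1,1,1).
A polynomial solution: f(k) = k*(25*k - 7)/132.
Get s_k = R·t_k = -k*(25*k - 7)/(6*(k + 2)*(k + 3)) with R(k) = B(k−1)f(k)/C(k) = k*(k + 4)*(25*k - 7)/(12*(11*k + 3)).
Check: Δs_k = 2*(-11*k - 3)/(k**3 + 9*k**2 + 26*k + 24). ✓
Evaluate s at k=9 and k=3: -109/44 and -17/15; difference -887/660.

Σ = -887/660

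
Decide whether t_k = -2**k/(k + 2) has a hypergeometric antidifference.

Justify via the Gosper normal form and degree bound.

t_(k+1)/t_k = 2*(k + 2)/(k + 3).
Normal form (A,B,C) = (2*k + 4, k + 3, 1).
f must satisfy (2*k + 4)·f(k+1) − (k + 2)·f(k) = 1.
deg f ≤ -1 (via 1,1,0).
deg f ≤ -1 is impossible — no certificate.

No. Not Gosper-summable.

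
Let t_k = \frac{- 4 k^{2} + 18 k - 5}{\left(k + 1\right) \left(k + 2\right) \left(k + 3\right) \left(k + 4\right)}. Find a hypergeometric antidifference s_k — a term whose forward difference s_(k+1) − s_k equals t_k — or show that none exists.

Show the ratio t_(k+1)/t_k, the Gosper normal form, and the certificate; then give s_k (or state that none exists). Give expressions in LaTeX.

s_k = \frac{k \left(- k^{2} + 6 k - 20\right)}{3 \left(k + 1\right) \left(k + 2\right) \left(k + 3\right)}

Step 1: r(k) = -(k + 1)*(18*k - 4*(k + 1)**2 + 13)/((k + 5)*(4*k**2 - 18*k + 5)).
Factor: A=k + 1; B=k + 5; C=k**2 - 9*k/2 + 5/4.
Key eq: (k + 1)·f(k+1) = (k + 4)·f(k) + (k**2 - 9*k/2 + 5/4).
Bound: deg f ≤ 3.
Solving with deg f ≤ 3: f(k) = k*(k**2 - 6*k + 20)/12.
R(k) = B(k−1)·f(k)/C(k) = k*(k + 4)*(k**2 - 6*k + 20)/(3*(4*k**2 - 18*k + 5)); s_k = R·t_k = k*(-k**2 + 6*k - 20)/(3*(k + 1)*(k + 2)*(k + 3)).
Δs = (-4*k**2 + 18*k - 5)/(k**4 + 10*k**3 + 35*k**2 + 50*k + 24), as required.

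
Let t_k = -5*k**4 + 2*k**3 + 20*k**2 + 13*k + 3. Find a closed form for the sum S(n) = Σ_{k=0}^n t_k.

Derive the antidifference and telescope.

The ratio is (5*k**4 + 18*k**3 + 4*k**2 - 39*k - 33)/(5*k**4 - 2*k**3 - 20*k**2 - 13*k - 3).
Factor: A=1; B=1; C=k**4 - 2*k**3/5 - 4*k**2 - 13*k/5 - 3/5.
Set up (1)·f(k+1) − (1)·f(k) − (k**4 - 2*k**3/5 - 4*k**2 - 13*k/5 - 3/5) = 0.
deg f ≤ 5 (via 0,0,4).
Coefficient equations give f(k) = k**2*(k**3 - 3*k**2 - 4*k + 3)/5.
Get s_k = R·t_k = k**2*(-k**3 + 3*k**2 + 4*k - 3) with R(k) = B(k−1)f(k)/C(k) = k**2*(k**3 - 3*k**2 - 4*k + 3)/(5*k**4 - 2*k**3 - 20*k**2 - 13*k - 3).
s_(k+1) − s_k = -5*k**4 + 2*k**3 + 20*k**2 + 13*k + 3 = t_k.
Evaluate: s_(n+1) = -n**5 - 2*n**4 + 6*n**3 + 17*n**2 + 13*n + 3; subtract s_(0) = 0 ⇒ S(n) = -n**5 - 2*n**4 + 6*n**3 + 17*n**2 + 13*n + 3.

S(n) = -n**5 - 2*n**4 + 6*n**3 + 17*n**2 + 13*n + 3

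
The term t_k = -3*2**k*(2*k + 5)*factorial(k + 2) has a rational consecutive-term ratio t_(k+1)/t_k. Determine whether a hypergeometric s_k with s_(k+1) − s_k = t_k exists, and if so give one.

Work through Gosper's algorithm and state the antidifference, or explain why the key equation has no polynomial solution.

s_k = -3*2**k*factorial(k + 2)

t_(k+1)/t_k = 2*(k + 3)*(2*k + 7)/(2*k + 5).
Factor: A=2*k + 6; B=1; C=k + 5/2.
Key eq: (2*k + 6)·f(k+1) = (1)·f(k) + (k + 5/2).
Degrees (1,0,1) ⇒ d ≤ 0.
Solve for f: f(k) = 1/2 (degree 0 ≤ 0).
So s_k = (B(k−1)f/C)·t_k = (1/(2*k + 5))·t_k = -3*2**k*factorial(k + 2).
Δs = -3*2**k*(2*k + 5)*factorial(k + 2), as required.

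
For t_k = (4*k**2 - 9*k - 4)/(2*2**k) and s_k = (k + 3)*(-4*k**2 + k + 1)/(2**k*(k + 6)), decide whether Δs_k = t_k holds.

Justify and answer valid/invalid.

Invalid: residual 3*(-4*k**3 - 23*k**2 + 60*k + 26)/(2*2**k*(k**2 + 13*k + 42)) ≠ 0.

s_(k+1) = (k + 4)*(k - 4*(k + 1)**2 + 2)/(2*2**k*(k + 7))
s_(k+1) − s_k = (4*k**4 + 31*k**3 - 22*k**2 - 250*k - 90)/(2*2**k*(k**2 + 13*k + 42))
(s_(k+1) − s_k) − t_k = 3*(-4*k**3 - 23*k**2 + 60*k + 26)/(2*2**k*(k**2 + 13*k + 42))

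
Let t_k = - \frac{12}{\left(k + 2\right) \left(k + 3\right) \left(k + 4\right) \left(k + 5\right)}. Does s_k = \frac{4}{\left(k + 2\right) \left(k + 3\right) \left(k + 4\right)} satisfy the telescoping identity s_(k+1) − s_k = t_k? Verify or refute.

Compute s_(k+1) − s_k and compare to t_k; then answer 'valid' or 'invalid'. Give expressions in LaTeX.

valid; difference matches t_k

s_(k+1) = 4/((k + 3)*(k + 4)*(k + 5))
s_(k+1) − s_k = -12/((k + 2)*(k + 3)*(k + 4)*(k + 5))
(s_(k+1) − s_k) − t_k = 0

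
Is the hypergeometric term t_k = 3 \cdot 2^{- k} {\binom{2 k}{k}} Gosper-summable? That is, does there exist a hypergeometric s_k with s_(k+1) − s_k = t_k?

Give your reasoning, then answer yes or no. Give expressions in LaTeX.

No — negative degree bound, so no certificate f.

r(k) = (2*k + 1)/(k + 1) after simplifying.
So A=2*k + 1 and B=k + 1, with C=1.
f must satisfy (2*k + 1)·f(k+1) − (k)·f(k) = 1.
From deg A=1, deg B=1, deg C=0: d=-1.
Negative degree bound (-1): no f exists, t_k not Gosper-summable.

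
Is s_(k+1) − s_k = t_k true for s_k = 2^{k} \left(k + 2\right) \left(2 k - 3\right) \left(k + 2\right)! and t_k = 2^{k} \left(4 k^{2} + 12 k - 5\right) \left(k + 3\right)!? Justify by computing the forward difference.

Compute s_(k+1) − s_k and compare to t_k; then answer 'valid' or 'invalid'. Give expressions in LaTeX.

Invalid: residual - 2^{k} \left(4 k^{2} + 8 k - 3\right) \left(k + 2\right)! ≠ 0.

s_(k+1) = 2**(k + 1)*(k + 3)*(2*k - 1)*factorial(k + 3)
s_(k+1) − s_k = 2**k*(4*k**3 + 20*k**2 + 23*k - 12)*factorial(k + 2)
(s_(k+1) − s_k) − t_k = -2**k*(4*k**2 + 8*k - 3)*factorial(k + 2)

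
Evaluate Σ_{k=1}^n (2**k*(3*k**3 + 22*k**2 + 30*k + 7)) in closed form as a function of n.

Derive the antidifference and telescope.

S(n) = 6*2**n*n**3 + 26*2**n*n**2 + 26*2**n*n + 8*2**n - 8

r(k) = 2*(3*k**3 + 31*k**2 + 83*k + 62)/(3*k**3 + 22*k**2 + 30*k + 7) after simplifying.
A = 2, B = 1, C = k**3 + 22*k**2/3 + 10*k + 7/3.
Set up (2)·f(k+1) − (1)·f(k) − (k**3 + 22*k**2/3 + 10*k + 7/3) = 0.
deg f ≤ 3 (via 0,0,3).
Match coefficients ⇒ f(k) = (3*k**3 + 4*k**2 - 4*k + 1)/3.
Get s_k = R·t_k = 2**k*(3*k**3 + 4*k**2 - 4*k + 1) with R(k) = B(k−1)f(k)/C(k) = (3*k**3 + 4*k**2 - 4*k + 1)/(3*k**3 + 22*k**2 + 30*k + 7).
Verify: 2**k*(3*k**3 + 22*k**2 + 30*k + 7) matches t_k.
Telescope: S(n) = s_(n+1) − s_(1) = 2**(n + 1)*(3*n**3 + 13*n**2 + 13*n + 4) − (8) = 6*2**n*n**3 + 26*2**n*n**2 + 26*2**n*n + 8*2**n - 8.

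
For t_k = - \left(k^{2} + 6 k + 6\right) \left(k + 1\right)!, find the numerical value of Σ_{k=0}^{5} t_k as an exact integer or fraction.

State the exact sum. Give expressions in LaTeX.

Σ = -50396

The ratio is (k + 2)*(6*k + (k + 1)**2 + 12)/(k**2 + 6*k + 6).
Gosper form: A/B · C(k+1)/C(k) with A=k + 2, B=1, C=k**2 + 6*k + 6.
Key eq: (k + 2)·f(k+1) = (1)·f(k) + (k**2 + 6*k + 6).
Bound: deg f ≤ 1.
Coefficient equations give f(k) = k + 4.
So s_k = (B(k−1)f/C)·t_k = ((k + 4)/(k**2 + 6*k + 6))·t_k = -(k + 4)*factorial(k + 1).
s_(k+1) − s_k = -(k**2 + 6*k + 6)*factorial(k + 1) = t_k.
Evaluate s at k=6 and k=0: -50400 and -4; difference -50396.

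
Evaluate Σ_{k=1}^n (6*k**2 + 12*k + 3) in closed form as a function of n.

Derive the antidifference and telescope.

S(n) = n*(2*n**2 + 9*n + 10)

Compute t_(k+1)/t_k: get (2*k**2 + 8*k + 7)/(2*k**2 + 4*k + 1).
A = 1, B = 1, C = k**2 + 2*k + 1/2.
f must satisfy (1)·f(k+1) − (1)·f(k) = k**2 + 2*k + 1/2.
Bound: deg f ≤ 3.
Solve for f: f(k) = k*(k + 2)*(2*k - 1)/6 (degree 3 ≤ 3).
So s_k = (B(k−1)f/C)·t_k = (k*(k + 2)*(2*k - 1)/(3*(2*k**2 + 4*k + 1)))·t_k = k*(2*k**2 + 3*k - 2).
Δs = 6*k**2 + 12*k + 3, as required.
Evaluate: s_(n+1) = 2*n**3 + 9*n**2 + 10*n + 3; subtract s_(1) = 3 ⇒ S(n) = n*(2*n**2 + 9*n + 10).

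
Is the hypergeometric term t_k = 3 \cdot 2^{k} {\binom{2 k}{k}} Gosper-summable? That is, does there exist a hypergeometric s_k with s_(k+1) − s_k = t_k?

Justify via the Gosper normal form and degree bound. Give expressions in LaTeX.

Ratio r(k) = 4*(2*k + 1)/(k + 1).
Normal form (A,B,C) = (8*k + 4, k + 1, 1).
f must satisfy (8*k + 4)·f(k+1) − (k)·f(k) = 1.
deg f ≤ -1 (via 1,1,0).
Bound -1 < 0, so the key equation has no polynomial solution.

No; the degree bound rules out any f.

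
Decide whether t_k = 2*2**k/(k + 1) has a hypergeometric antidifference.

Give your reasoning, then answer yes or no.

No — key equation has no polynomial f.

Step 1: r(k) = 2*(k + 1)/(k + 2).
A = 2*k + 2, B = k + 2, C = 1.
Key eq: (2*k + 2)·f(k+1) = (k + 1)·f(k) + (1).
From deg A=1, deg B=1, deg C=0: d=-1.
deg f ≤ -1 is impossible — no certificate.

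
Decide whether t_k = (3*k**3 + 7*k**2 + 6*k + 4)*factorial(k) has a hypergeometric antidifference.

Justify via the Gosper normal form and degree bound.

r(k) = (3*k**4 + 19*k**3 + 45*k**2 + 49*k + 20)/(3*k**3 + 7*k**2 + 6*k + 4) after simplifying.
Gosper form: A/B · C(k+1)/C(k) with A=k + 1, B=1, C=k**3 + 7*k**2/3 + 2*k + 4/3.
Key eq: (k + 1)·f(k+1) = (1)·f(k) + (k**3 + 7*k**2/3 + 2*k + 4/3).
From deg A=1, deg B=0, deg C=3: d=2.
Match coefficients ⇒ f(k) = (k - 1)*(3*k + 4)/3.
Then R = B(k−1)f/C = (k - 1)*(3*k + 4)/(3*k**3 + 7*k**2 + 6*k + 4), so s_k = R(k)·t_k = (k - 1)*(3*k + 4)*factorial(k).
s_(k+1) − s_k = (3*k**3 + 7*k**2 + 6*k + 4)*factorial(k) = t_k.

Yes. s_k = (k - 1)*(3*k + 4)*factorial(k).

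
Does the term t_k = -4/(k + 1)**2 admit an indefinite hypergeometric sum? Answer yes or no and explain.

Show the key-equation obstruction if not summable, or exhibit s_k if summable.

t_(k+1)/t_k = (k + 1)**2/(k + 2)**2.
Gosper form: A/B · C(k+1)/C(k) with A=k**2 + 2*k + 1, B=k**2 + 4*k + 4, C=1.
Solve (k**2 + 2*k + 1)·f(k+1) − (k**2 + 2*k + 1)·f(k) = 1.
deg f ≤ 0 (via 2,2,0).
f = c0 ⇒ A·f(k+1) − B(k−1)·f(k) − C = -1. The system {-1 = 0} is inconsistent; no antidifference.

No; the coefficient equations for f are inconsistent.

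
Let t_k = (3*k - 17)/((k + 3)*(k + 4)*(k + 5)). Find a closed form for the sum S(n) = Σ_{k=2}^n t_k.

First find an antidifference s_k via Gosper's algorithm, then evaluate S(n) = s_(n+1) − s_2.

S(n) = (n**2 - 36*n + 35)/(15*(n**2 + 9*n + 20))

Step 1: r(k) = (k + 3)*(3*k - 14)/((k + 6)*(3*k - 17)).
So A=k + 3 and B=k + 6, with C=k - 17/3.
Key eq: (k + 3)·f(k+1) = (k + 5)·f(k) + (k - 17/3).
Bound: deg f ≤ 2.
Solve for f: f(k) = -k*(k + 16)/9 (degree 2 ≤ 2).
Get s_k = R·t_k = k*(-k - 16)/(3*(k + 3)*(k + 4)) with R(k) = B(k−1)f(k)/C(k) = -k*(k + 5)*(k + 16)/(3*(3*k - 17)).
Verify: (3*k - 17)/(k**3 + 12*k**2 + 47*k + 60) matches t_k.
Telescope: S(n) = s_(n+1) − s_(2) = (-n**2 - 18*n - 17)/(3*(n**2 + 9*n + 20)) − (-2/5) = (n**2 - 36*n + 35)/(15*(n**2 + 9*n + 20)).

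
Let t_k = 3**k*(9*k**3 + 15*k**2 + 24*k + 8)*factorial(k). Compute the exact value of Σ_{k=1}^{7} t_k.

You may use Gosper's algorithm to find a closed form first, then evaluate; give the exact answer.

t_(k+1)/t_k = 3*(9*k**4 + 51*k**3 + 123*k**2 + 137*k + 56)/(9*k**3 + 15*k**2 + 24*k + 8).
So A=3*k + 3 and B=1, with C=k**3 + 5*k**2/3 + 8*k/3 + 8/9.
Solve (3*k + 3)·f(k+1) − (1)·f(k) = k**3 + 5*k**2/3 + 8*k/3 + 8/9.
d = 2 from the (1,0,3) case.
Match coefficients ⇒ f(k) = (3*k**2 - 3*k + 4)/9.
Certificate R = B(k−1)f/C = (3*k**2 - 3*k + 4)/(9*k**3 + 15*k**2 + 24*k + 8) gives s_k = 3**k*(3*k**2 - 3*k + 4)*factorial(k).
Δs = 3**k*(9*k**3 + 15*k**2 + 24*k + 8)*factorial(k), as required.
Σ_(k=1)^(7) t_k = s_(8) − s_(1) = 45500797440 − (12) = 45500797428.

Σ = 45500797428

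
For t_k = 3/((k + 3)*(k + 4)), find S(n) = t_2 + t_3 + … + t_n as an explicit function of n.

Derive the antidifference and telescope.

S(n) = 3*(n - 1)/(5*(n + 4))

Ratio r(k) = (k + 3)/(k + 5).
Gosper form: A/B · C(k+1)/C(k) with A=k + 3, B=k + 5, C=1.
Key eq: (k + 3)·f(k+1) = (k + 4)·f(k) + (1).
deg f ≤ 1 (via 1,1,0).
Match coefficients ⇒ f(k) = k/3.
R(k) = B(k−1)·f(k)/C(k) = k*(k + 4)/3; s_k = R·t_k = k/(k + 3).
Check: Δs_k = 3/(k**2 + 7*k + 12). ✓
Evaluate: s_(n+1) = (n + 1)/(n + 4); subtract s_(2) = 2/5 ⇒ S(n) = 3*(n - 1)/(5*(n + 4)).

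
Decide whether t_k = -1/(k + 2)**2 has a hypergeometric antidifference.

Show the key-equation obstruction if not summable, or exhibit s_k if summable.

t_(k+1)/t_k = (k + 2)**2/(k + 3)**2.
So A=k**2 + 4*k + 4 and B=k**2 + 6*k + 9, with C=1.
Solve (k**2 + 4*k + 4)·f(k+1) − (k**2 + 4*k + 4)·f(k) = 1.
d = 0 from the (2,2,0) case.
Generic f = c0 gives residual -1; -1 = 0 cannot hold, so t_k is not Gosper-summable.

No — the linear system for f has no solution.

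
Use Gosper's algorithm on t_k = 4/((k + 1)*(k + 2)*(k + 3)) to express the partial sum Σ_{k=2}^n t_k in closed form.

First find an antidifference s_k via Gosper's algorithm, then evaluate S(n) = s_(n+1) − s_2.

S(n) = (n**2 + 5*n - 6)/(6*(n**2 + 5*n + 6))

r(k) = (k + 1)/(k + 4) after simplifying.
Take A(k)=k + 1, B(k)=k + 4, C(k)=1.
Need (k + 1)·f(k+1) − (k + 3)·f(k) = 1.
Degrees (1,1,0) ⇒ d ≤ 2.
A polynomial solution: f(k) = k*(k + 3)/4.
Then R = B(k−1)f/C = k*(k + 3)**2/4, so s_k = R(k)·t_k = k*(k + 3)/((k + 1)*(k + 2)).
Check: Δs_k = 4/(k**3 + 6*k**2 + 11*k + 6). ✓
Σ_(k=2)^n t_k = s_(n+1) − s_(2) = ((n**2 + 5*n + 4)/(n**2 + 5*n + 6)) − (5/6), i.e. (n**2 + 5*n - 6)/(6*(n**2 + 5*n + 6)).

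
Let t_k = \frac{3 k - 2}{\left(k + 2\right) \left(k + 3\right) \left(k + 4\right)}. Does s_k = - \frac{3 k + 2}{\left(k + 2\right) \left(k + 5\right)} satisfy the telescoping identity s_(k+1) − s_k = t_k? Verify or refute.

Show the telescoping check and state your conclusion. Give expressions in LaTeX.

s_(k+1) = (-3*k - 5)/((k + 3)*(k + 6))
s_(k+1) − s_k = (3*k**2 + 7*k - 14)/(k**4 + 16*k**3 + 91*k**2 + 216*k + 180)
(s_(k+1) − s_k) − t_k = 2*(-6*k**2 - 27*k + 2)/(k**5 + 20*k**4 + 155*k**3 + 580*k**2 + 1044*k + 720)

Invalid: residual \frac{2 \left(- 6 k^{2} - 27 k + 2\right)}{k^{5} + 20 k^{4} + 155 k^{3} + 580 k^{2} + 1044 k + 720} ≠ 0.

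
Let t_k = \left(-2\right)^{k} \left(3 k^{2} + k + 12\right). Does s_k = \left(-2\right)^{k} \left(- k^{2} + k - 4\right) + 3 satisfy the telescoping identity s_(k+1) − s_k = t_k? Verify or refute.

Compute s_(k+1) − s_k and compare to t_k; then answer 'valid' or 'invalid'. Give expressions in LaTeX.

valid; difference matches t_k

s_(k+1) = (-2)**(k + 1)*(k - (k + 1)**2 - 3) + 3
s_(k+1) − s_k = (-2)**k*(3*k**2 + k + 12)
(s_(k+1) − s_k) − t_k = 0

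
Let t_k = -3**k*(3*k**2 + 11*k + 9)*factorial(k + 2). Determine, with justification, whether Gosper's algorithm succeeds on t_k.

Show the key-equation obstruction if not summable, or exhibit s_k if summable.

r(k) = 3*(3*k**3 + 26*k**2 + 74*k + 69)/(3*k**2 + 11*k + 9) after simplifying.
A = 3*k + 9, B = 1, C = k**2 + 11*k/3 + 3.
Set up (3*k + 9)·f(k+1) − (1)·f(k) − (k**2 + 11*k/3 + 3) = 0.
d = 1 from the (1,0,2) case.
Coefficient equations give f(k) = k/3.
Then R = B(k−1)f/C = k/(3*k**2 + 11*k + 9), so s_k = R(k)·t_k = -3**k*k*factorial(k + 2).
Verify: -3**k*(3*k**2 + 11*k + 9)*factorial(k + 2) matches t_k.

Yes. s_k = -3**k*k*factorial(k + 2).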